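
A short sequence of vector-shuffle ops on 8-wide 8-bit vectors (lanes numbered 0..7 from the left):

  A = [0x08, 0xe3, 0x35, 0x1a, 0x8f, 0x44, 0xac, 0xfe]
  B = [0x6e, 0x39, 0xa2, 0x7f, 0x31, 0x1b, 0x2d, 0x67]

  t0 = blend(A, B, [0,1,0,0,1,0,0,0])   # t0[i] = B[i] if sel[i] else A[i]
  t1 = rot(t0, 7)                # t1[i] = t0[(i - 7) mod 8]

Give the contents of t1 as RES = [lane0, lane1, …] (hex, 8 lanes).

t0 = [0x08, 0x39, 0x35, 0x1a, 0x31, 0x44, 0xac, 0xfe]
t1 = [0x39, 0x35, 0x1a, 0x31, 0x44, 0xac, 0xfe, 0x08]

RES = [ 0x39  0x35  0x1a  0x31  0x44  0xac  0xfe  0x08 ]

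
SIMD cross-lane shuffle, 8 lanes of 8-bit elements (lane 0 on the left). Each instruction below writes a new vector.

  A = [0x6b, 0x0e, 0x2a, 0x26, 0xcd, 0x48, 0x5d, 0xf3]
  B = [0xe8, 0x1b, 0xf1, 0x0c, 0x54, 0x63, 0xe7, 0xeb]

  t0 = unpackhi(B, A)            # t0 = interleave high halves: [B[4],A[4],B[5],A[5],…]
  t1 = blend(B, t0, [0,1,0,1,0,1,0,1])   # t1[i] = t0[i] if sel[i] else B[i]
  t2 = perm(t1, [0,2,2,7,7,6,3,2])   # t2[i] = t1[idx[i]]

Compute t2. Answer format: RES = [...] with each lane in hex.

→ t0 |54|cd|63|48|e7|5d|eb|f3|
→ t1 |e8|cd|f1|48|54|5d|e7|f3|
→ t2 |e8|f1|f1|f3|f3|e7|48|f1|

RES = [0xe8, 0xf1, 0xf1, 0xf3, 0xf3, 0xe7, 0x48, 0xf1]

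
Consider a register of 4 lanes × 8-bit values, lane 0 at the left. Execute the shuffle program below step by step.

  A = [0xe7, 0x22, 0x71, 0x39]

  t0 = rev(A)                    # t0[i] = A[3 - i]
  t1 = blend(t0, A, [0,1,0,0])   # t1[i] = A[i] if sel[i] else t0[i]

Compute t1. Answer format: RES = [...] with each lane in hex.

RES = [0x39, 0x22, 0x22, 0xe7]

  t0: 39 71 22 e7
  t1: 39 22 22 e7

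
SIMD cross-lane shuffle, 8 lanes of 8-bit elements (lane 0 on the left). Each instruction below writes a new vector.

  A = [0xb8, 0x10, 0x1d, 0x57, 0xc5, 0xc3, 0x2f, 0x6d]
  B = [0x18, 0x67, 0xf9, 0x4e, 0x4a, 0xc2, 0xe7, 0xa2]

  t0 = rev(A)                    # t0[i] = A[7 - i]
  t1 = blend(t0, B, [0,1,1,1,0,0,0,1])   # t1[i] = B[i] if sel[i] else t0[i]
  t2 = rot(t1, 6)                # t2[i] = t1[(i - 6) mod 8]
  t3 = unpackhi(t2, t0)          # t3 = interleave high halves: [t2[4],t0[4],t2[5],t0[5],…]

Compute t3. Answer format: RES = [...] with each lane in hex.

RES = [0x10, 0x57, 0xa2, 0x1d, 0x6d, 0x10, 0x67, 0xb8]

  t0: 6d 2f c3 c5 57 1d 10 b8
  t1: 6d 67 f9 4e 57 1d 10 a2
  t2: f9 4e 57 1d 10 a2 6d 67
  t3: 10 57 a2 1d 6d 10 67 b8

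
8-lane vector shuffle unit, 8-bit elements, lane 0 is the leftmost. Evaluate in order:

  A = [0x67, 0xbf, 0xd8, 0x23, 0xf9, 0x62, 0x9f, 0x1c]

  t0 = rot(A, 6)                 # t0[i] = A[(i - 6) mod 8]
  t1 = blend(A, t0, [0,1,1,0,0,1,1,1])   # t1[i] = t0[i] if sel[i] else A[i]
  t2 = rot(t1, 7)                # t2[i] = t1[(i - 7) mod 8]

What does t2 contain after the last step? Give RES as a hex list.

→ t0 |d8|23|f9|62|9f|1c|67|bf|
→ t1 |67|23|f9|23|f9|1c|67|bf|
→ t2 |23|f9|23|f9|1c|67|bf|67|

RES = [ 0x23  0xf9  0x23  0xf9  0x1c  0x67  0xbf  0x67 ]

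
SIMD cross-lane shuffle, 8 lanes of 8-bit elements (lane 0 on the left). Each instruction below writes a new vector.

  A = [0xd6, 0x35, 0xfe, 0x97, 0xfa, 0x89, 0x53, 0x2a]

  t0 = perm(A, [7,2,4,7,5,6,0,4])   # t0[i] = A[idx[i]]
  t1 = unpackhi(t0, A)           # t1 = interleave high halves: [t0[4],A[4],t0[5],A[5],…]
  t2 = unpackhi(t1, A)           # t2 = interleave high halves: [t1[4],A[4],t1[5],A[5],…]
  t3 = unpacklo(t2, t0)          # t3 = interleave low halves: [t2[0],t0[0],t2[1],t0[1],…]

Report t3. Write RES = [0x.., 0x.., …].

  t0: 2a fe fa 2a 89 53 d6 fa
  t1: 89 fa 53 89 d6 53 fa 2a
  t2: d6 fa 53 89 fa 53 2a 2a
  t3: d6 2a fa fe 53 fa 89 2a

RES = [ 0xd6  0x2a  0xfa  0xfe  0x53  0xfa  0x89  0x2a ]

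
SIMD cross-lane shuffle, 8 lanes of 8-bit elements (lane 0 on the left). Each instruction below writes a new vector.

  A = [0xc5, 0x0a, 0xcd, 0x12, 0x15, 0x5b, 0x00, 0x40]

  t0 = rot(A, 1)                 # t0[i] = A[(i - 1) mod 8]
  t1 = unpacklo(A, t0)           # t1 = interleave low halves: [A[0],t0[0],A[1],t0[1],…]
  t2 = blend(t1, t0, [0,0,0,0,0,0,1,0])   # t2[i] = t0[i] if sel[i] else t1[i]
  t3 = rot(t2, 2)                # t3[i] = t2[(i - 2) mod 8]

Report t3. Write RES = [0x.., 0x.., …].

RES = [0x5b, 0xcd, 0xc5, 0x40, 0x0a, 0xc5, 0xcd, 0x0a]

t0 = [0x40, 0xc5, 0x0a, 0xcd, 0x12, 0x15, 0x5b, 0x00]
t1 = [0xc5, 0x40, 0x0a, 0xc5, 0xcd, 0x0a, 0x12, 0xcd]
t2 = [0xc5, 0x40, 0x0a, 0xc5, 0xcd, 0x0a, 0x5b, 0xcd]
t3 = [0x5b, 0xcd, 0xc5, 0x40, 0x0a, 0xc5, 0xcd, 0x0a]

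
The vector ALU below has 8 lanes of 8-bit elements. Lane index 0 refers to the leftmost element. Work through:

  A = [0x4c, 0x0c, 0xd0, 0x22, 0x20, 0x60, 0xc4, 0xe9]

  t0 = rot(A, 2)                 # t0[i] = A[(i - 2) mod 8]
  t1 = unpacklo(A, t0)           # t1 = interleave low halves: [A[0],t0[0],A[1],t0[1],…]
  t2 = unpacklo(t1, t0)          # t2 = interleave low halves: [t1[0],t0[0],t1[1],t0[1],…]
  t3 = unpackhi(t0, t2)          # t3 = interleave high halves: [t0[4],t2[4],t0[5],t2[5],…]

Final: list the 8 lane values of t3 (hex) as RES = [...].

RES = [ 0xd0  0x0c  0x22  0x4c  0x20  0xe9  0x60  0x0c ]

→ t0 |c4|e9|4c|0c|d0|22|20|60|
→ t1 |4c|c4|0c|e9|d0|4c|22|0c|
→ t2 |4c|c4|c4|e9|0c|4c|e9|0c|
→ t3 |d0|0c|22|4c|20|e9|60|0c|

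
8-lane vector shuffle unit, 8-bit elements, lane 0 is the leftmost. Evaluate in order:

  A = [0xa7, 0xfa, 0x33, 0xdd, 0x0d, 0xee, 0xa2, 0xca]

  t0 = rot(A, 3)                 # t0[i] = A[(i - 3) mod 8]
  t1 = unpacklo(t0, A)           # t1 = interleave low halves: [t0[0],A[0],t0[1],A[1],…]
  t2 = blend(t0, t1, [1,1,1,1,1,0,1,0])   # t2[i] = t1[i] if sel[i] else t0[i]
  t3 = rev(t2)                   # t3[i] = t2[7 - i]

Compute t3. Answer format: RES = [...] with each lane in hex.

→ t0 |ee|a2|ca|a7|fa|33|dd|0d|
→ t1 |ee|a7|a2|fa|ca|33|a7|dd|
→ t2 |ee|a7|a2|fa|ca|33|a7|0d|
→ t3 |0d|a7|33|ca|fa|a2|a7|ee|

RES = [ 0x0d  0xa7  0x33  0xca  0xfa  0xa2  0xa7  0xee ]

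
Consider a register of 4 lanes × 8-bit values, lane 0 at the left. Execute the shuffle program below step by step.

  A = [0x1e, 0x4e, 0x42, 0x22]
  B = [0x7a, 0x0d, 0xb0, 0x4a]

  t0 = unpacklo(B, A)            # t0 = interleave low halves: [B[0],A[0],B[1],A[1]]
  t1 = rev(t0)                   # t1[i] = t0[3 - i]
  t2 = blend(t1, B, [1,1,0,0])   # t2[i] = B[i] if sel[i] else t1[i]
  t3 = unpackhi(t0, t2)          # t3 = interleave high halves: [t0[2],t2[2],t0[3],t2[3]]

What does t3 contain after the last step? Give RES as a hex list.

RES = [0x0d, 0x1e, 0x4e, 0x7a]

  t0: 7a 1e 0d 4e
  t1: 4e 0d 1e 7a
  t2: 7a 0d 1e 7a
  t3: 0d 1e 4e 7a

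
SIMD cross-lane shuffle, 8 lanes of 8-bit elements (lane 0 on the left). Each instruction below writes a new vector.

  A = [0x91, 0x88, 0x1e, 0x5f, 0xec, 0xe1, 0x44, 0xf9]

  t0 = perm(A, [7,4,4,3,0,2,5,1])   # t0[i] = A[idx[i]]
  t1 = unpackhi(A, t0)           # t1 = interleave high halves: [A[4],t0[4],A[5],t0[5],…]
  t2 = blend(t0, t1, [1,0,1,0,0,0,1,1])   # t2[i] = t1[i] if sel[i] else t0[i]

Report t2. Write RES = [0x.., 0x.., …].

  t0: f9 ec ec 5f 91 1e e1 88
  t1: ec 91 e1 1e 44 e1 f9 88
  t2: ec ec e1 5f 91 1e f9 88

RES = [ 0xec  0xec  0xe1  0x5f  0x91  0x1e  0xf9  0x88 ]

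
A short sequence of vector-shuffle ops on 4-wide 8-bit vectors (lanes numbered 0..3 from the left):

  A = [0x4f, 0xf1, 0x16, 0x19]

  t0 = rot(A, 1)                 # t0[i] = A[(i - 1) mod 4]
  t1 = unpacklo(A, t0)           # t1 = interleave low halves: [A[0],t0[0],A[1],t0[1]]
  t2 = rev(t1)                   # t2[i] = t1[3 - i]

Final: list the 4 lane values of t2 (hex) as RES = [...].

RES = [0x4f, 0xf1, 0x19, 0x4f]

→ t0 |19|4f|f1|16|
→ t1 |4f|19|f1|4f|
→ t2 |4f|f1|19|4f|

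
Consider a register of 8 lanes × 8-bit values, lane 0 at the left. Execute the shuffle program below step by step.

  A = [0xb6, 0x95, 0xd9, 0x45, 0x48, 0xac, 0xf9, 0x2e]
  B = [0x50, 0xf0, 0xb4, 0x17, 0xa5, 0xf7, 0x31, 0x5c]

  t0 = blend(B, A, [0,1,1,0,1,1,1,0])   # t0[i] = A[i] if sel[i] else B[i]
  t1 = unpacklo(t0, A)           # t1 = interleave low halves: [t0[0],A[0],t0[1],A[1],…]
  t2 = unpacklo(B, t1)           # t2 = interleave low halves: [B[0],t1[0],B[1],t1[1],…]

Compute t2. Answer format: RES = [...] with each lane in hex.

RES = [ 0x50  0x50  0xf0  0xb6  0xb4  0x95  0x17  0x95 ]

  t0: 50 95 d9 17 48 ac f9 5c
  t1: 50 b6 95 95 d9 d9 17 45
  t2: 50 50 f0 b6 b4 95 17 95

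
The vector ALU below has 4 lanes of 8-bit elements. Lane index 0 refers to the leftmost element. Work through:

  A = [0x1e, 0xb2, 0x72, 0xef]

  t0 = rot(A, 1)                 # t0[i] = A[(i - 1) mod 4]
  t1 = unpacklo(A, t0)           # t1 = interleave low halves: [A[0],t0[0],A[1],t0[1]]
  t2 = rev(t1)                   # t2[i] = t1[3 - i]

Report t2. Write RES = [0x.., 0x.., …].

  t0: ef 1e b2 72
  t1: 1e ef b2 1e
  t2: 1e b2 ef 1e

RES = [0x1e, 0xb2, 0xef, 0x1e]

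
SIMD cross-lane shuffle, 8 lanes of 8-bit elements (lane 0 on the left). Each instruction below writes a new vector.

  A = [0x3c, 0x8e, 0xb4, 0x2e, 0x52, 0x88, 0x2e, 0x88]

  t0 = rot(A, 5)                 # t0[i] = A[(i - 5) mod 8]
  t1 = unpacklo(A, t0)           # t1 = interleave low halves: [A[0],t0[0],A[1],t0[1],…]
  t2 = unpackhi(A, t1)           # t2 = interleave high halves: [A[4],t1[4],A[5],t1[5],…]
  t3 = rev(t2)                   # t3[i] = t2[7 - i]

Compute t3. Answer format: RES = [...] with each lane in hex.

t0 = [0x2e, 0x52, 0x88, 0x2e, 0x88, 0x3c, 0x8e, 0xb4]
t1 = [0x3c, 0x2e, 0x8e, 0x52, 0xb4, 0x88, 0x2e, 0x2e]
t2 = [0x52, 0xb4, 0x88, 0x88, 0x2e, 0x2e, 0x88, 0x2e]
t3 = [0x2e, 0x88, 0x2e, 0x2e, 0x88, 0x88, 0xb4, 0x52]

RES = [0x2e, 0x88, 0x2e, 0x2e, 0x88, 0x88, 0xb4, 0x52]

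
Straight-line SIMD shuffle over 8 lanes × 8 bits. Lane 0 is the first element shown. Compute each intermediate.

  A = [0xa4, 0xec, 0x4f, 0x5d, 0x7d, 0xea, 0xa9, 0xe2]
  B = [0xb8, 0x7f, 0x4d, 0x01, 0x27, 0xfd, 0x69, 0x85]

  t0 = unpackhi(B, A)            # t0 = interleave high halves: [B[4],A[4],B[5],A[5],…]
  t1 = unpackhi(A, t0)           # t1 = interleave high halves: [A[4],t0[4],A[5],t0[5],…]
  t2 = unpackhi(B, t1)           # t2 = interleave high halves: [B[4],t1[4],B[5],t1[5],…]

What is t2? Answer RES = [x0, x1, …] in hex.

→ t0 |27|7d|fd|ea|69|a9|85|e2|
→ t1 |7d|69|ea|a9|a9|85|e2|e2|
→ t2 |27|a9|fd|85|69|e2|85|e2|

RES = [0x27, 0xa9, 0xfd, 0x85, 0x69, 0xe2, 0x85, 0xe2]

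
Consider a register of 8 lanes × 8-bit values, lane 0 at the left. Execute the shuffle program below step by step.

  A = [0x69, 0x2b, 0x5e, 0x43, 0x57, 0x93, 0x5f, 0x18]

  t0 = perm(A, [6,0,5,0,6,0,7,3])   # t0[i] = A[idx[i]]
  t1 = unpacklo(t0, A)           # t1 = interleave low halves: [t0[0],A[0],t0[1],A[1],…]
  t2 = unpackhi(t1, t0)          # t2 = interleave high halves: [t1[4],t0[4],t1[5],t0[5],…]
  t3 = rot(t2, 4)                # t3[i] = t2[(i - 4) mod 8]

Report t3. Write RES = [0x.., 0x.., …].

t0 = [0x5f, 0x69, 0x93, 0x69, 0x5f, 0x69, 0x18, 0x43]
t1 = [0x5f, 0x69, 0x69, 0x2b, 0x93, 0x5e, 0x69, 0x43]
t2 = [0x93, 0x5f, 0x5e, 0x69, 0x69, 0x18, 0x43, 0x43]
t3 = [0x69, 0x18, 0x43, 0x43, 0x93, 0x5f, 0x5e, 0x69]

RES = [ 0x69  0x18  0x43  0x43  0x93  0x5f  0x5e  0x69 ]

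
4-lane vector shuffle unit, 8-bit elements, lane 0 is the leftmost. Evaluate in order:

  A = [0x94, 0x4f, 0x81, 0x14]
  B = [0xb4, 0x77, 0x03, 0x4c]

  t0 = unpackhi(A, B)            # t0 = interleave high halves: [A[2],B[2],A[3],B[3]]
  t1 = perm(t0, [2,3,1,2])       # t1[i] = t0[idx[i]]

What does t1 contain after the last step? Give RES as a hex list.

→ t0 |81|03|14|4c|
→ t1 |14|4c|03|14|

RES = [ 0x14  0x4c  0x03  0x14 ]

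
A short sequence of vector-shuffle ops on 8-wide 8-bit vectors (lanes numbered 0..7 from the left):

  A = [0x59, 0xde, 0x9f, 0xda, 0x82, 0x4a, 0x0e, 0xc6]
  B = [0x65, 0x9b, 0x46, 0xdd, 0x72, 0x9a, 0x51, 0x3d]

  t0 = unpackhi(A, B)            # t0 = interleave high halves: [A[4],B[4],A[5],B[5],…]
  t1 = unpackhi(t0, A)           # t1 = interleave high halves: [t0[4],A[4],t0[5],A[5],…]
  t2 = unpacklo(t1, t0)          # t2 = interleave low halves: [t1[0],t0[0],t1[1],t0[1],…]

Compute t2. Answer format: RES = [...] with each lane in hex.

RES = [ 0x0e  0x82  0x82  0x72  0x51  0x4a  0x4a  0x9a ]

t0 = [0x82, 0x72, 0x4a, 0x9a, 0x0e, 0x51, 0xc6, 0x3d]
t1 = [0x0e, 0x82, 0x51, 0x4a, 0xc6, 0x0e, 0x3d, 0xc6]
t2 = [0x0e, 0x82, 0x82, 0x72, 0x51, 0x4a, 0x4a, 0x9a]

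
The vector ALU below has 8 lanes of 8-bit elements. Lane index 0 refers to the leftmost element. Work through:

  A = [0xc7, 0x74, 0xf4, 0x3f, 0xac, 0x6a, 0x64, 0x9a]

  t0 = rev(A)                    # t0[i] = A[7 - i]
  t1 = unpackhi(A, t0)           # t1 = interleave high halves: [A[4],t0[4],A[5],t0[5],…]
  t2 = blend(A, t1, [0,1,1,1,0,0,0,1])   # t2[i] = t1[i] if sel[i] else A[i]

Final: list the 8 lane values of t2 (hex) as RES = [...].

→ t0 |9a|64|6a|ac|3f|f4|74|c7|
→ t1 |ac|3f|6a|f4|64|74|9a|c7|
→ t2 |c7|3f|6a|f4|ac|6a|64|c7|

RES = [ 0xc7  0x3f  0x6a  0xf4  0xac  0x6a  0x64  0xc7 ]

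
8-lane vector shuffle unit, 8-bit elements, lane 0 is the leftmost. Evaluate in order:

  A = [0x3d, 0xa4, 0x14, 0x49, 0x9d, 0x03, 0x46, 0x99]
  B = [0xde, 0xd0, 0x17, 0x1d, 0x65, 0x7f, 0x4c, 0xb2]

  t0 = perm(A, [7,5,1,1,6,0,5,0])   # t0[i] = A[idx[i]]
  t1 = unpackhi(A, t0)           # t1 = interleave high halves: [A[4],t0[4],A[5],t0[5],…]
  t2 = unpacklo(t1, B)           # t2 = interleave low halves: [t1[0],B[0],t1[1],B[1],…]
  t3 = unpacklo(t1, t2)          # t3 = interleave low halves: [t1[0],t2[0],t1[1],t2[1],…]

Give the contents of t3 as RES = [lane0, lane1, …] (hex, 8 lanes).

RES = [0x9d, 0x9d, 0x46, 0xde, 0x03, 0x46, 0x3d, 0xd0]

t0 = [0x99, 0x03, 0xa4, 0xa4, 0x46, 0x3d, 0x03, 0x3d]
t1 = [0x9d, 0x46, 0x03, 0x3d, 0x46, 0x03, 0x99, 0x3d]
t2 = [0x9d, 0xde, 0x46, 0xd0, 0x03, 0x17, 0x3d, 0x1d]
t3 = [0x9d, 0x9d, 0x46, 0xde, 0x03, 0x46, 0x3d, 0xd0]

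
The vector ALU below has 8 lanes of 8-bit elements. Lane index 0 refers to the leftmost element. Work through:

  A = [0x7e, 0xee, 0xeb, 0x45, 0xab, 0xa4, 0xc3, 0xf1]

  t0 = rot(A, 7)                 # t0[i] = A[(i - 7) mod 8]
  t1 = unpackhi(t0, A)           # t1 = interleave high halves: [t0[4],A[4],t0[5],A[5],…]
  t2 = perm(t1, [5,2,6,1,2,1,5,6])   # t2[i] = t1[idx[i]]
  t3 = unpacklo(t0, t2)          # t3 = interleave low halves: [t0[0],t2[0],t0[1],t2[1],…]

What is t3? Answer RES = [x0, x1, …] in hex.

RES = [ 0xee  0xc3  0xeb  0xc3  0x45  0x7e  0xab  0xab ]

→ t0 |ee|eb|45|ab|a4|c3|f1|7e|
→ t1 |a4|ab|c3|a4|f1|c3|7e|f1|
→ t2 |c3|c3|7e|ab|c3|ab|c3|7e|
→ t3 |ee|c3|eb|c3|45|7e|ab|ab|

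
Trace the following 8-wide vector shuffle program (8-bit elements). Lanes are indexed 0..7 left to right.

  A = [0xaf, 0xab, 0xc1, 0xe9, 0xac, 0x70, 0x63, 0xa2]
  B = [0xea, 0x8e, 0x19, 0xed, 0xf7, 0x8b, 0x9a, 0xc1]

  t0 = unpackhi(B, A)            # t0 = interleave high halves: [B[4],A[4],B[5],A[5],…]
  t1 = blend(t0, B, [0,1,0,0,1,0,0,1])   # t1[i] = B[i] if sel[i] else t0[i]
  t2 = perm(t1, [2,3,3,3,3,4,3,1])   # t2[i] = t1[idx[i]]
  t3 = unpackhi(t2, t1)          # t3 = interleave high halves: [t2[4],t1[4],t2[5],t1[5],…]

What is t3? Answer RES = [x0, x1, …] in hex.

  t0: f7 ac 8b 70 9a 63 c1 a2
  t1: f7 8e 8b 70 f7 63 c1 c1
  t2: 8b 70 70 70 70 f7 70 8e
  t3: 70 f7 f7 63 70 c1 8e c1

RES = [0x70, 0xf7, 0xf7, 0x63, 0x70, 0xc1, 0x8e, 0xc1]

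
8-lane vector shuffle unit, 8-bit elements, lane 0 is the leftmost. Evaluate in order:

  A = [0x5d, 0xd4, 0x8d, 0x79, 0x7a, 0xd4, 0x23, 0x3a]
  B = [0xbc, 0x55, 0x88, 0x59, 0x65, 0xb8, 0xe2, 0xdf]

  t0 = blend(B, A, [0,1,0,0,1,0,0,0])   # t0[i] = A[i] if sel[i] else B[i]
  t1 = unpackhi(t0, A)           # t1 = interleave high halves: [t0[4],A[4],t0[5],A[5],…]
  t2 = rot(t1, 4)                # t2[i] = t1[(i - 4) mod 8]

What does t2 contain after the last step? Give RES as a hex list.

  t0: bc d4 88 59 7a b8 e2 df
  t1: 7a 7a b8 d4 e2 23 df 3a
  t2: e2 23 df 3a 7a 7a b8 d4

RES = [0xe2, 0x23, 0xdf, 0x3a, 0x7a, 0x7a, 0xb8, 0xd4]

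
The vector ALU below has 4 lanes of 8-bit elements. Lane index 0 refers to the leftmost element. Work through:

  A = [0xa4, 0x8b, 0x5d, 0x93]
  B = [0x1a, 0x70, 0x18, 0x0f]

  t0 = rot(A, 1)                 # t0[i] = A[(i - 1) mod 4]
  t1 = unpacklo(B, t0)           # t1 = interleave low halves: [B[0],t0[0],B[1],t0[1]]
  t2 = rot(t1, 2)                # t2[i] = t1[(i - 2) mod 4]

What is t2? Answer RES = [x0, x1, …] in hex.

→ t0 |93|a4|8b|5d|
→ t1 |1a|93|70|a4|
→ t2 |70|a4|1a|93|

RES = [ 0x70  0xa4  0x1a  0x93 ]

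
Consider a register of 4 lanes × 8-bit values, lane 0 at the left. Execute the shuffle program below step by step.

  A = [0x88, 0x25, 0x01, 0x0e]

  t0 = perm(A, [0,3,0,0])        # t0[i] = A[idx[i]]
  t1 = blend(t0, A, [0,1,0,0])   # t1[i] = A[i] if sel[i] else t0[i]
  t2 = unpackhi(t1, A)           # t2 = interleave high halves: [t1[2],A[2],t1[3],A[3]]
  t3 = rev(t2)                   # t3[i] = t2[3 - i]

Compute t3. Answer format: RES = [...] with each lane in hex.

t0 = [0x88, 0x0e, 0x88, 0x88]
t1 = [0x88, 0x25, 0x88, 0x88]
t2 = [0x88, 0x01, 0x88, 0x0e]
t3 = [0x0e, 0x88, 0x01, 0x88]

RES = [0x0e, 0x88, 0x01, 0x88]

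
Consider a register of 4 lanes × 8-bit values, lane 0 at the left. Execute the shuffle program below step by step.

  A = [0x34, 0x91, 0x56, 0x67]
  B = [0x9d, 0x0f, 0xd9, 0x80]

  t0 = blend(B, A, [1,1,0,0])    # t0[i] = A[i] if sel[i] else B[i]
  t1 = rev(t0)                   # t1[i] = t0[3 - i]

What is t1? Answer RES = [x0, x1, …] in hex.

RES = [ 0x80  0xd9  0x91  0x34 ]

  t0: 34 91 d9 80
  t1: 80 d9 91 34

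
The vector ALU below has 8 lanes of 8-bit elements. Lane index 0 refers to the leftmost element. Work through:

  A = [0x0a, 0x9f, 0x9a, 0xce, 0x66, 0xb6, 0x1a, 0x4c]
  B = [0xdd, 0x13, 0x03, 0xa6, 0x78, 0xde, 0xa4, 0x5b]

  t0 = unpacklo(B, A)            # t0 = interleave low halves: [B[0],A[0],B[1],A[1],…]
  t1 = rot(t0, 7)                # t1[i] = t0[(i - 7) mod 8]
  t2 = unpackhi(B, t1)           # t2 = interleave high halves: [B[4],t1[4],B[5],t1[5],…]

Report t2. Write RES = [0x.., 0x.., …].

RES = [0x78, 0x9a, 0xde, 0xa6, 0xa4, 0xce, 0x5b, 0xdd]

t0 = [0xdd, 0x0a, 0x13, 0x9f, 0x03, 0x9a, 0xa6, 0xce]
t1 = [0x0a, 0x13, 0x9f, 0x03, 0x9a, 0xa6, 0xce, 0xdd]
t2 = [0x78, 0x9a, 0xde, 0xa6, 0xa4, 0xce, 0x5b, 0xdd]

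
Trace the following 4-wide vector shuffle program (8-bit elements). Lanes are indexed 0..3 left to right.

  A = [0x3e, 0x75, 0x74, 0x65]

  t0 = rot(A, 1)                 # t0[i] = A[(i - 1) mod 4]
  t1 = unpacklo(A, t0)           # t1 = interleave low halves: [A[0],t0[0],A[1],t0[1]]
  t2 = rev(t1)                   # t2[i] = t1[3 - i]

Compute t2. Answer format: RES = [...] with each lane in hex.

  t0: 65 3e 75 74
  t1: 3e 65 75 3e
  t2: 3e 75 65 3e

RES = [ 0x3e  0x75  0x65  0x3e ]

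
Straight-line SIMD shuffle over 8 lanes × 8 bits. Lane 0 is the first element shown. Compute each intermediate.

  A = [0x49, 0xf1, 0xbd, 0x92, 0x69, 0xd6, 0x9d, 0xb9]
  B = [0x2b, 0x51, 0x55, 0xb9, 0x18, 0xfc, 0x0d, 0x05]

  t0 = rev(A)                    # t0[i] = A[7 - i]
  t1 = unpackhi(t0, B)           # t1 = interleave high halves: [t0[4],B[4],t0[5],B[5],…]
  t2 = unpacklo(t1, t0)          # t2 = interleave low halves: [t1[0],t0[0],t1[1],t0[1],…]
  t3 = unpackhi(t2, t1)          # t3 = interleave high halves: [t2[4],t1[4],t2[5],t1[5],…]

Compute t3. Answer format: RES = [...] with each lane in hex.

RES = [0xbd, 0xf1, 0xd6, 0x0d, 0xfc, 0x49, 0x69, 0x05]

→ t0 |b9|9d|d6|69|92|bd|f1|49|
→ t1 |92|18|bd|fc|f1|0d|49|05|
→ t2 |92|b9|18|9d|bd|d6|fc|69|
→ t3 |bd|f1|d6|0d|fc|49|69|05|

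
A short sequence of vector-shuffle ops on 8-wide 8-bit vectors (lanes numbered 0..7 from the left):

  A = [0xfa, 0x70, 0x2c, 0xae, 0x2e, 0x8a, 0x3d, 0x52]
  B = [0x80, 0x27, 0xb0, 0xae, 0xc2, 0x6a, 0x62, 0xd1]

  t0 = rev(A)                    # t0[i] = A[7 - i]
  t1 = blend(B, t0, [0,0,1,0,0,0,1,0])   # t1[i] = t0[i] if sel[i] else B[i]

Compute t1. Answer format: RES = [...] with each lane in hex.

RES = [0x80, 0x27, 0x8a, 0xae, 0xc2, 0x6a, 0x70, 0xd1]

→ t0 |52|3d|8a|2e|ae|2c|70|fa|
→ t1 |80|27|8a|ae|c2|6a|70|d1|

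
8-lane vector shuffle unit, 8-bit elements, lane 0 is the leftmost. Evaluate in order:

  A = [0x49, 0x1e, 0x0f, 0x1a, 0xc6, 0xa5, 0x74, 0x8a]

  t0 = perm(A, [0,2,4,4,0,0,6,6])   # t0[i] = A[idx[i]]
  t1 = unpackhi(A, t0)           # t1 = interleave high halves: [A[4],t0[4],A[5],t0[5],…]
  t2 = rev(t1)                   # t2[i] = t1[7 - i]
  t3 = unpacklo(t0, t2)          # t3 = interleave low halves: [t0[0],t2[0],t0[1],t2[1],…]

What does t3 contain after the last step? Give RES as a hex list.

t0 = [0x49, 0x0f, 0xc6, 0xc6, 0x49, 0x49, 0x74, 0x74]
t1 = [0xc6, 0x49, 0xa5, 0x49, 0x74, 0x74, 0x8a, 0x74]
t2 = [0x74, 0x8a, 0x74, 0x74, 0x49, 0xa5, 0x49, 0xc6]
t3 = [0x49, 0x74, 0x0f, 0x8a, 0xc6, 0x74, 0xc6, 0x74]

RES = [0x49, 0x74, 0x0f, 0x8a, 0xc6, 0x74, 0xc6, 0x74]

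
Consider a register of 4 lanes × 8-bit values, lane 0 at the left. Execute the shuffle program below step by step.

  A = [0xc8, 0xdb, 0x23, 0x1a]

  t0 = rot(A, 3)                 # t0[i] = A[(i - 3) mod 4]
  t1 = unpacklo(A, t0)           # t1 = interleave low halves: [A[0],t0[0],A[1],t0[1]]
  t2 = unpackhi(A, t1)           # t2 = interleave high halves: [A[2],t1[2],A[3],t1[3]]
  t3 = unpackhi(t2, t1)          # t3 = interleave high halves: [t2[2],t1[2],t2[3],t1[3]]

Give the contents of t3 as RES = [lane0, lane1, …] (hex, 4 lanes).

  t0: db 23 1a c8
  t1: c8 db db 23
  t2: 23 db 1a 23
  t3: 1a db 23 23

RES = [0x1a, 0xdb, 0x23, 0x23]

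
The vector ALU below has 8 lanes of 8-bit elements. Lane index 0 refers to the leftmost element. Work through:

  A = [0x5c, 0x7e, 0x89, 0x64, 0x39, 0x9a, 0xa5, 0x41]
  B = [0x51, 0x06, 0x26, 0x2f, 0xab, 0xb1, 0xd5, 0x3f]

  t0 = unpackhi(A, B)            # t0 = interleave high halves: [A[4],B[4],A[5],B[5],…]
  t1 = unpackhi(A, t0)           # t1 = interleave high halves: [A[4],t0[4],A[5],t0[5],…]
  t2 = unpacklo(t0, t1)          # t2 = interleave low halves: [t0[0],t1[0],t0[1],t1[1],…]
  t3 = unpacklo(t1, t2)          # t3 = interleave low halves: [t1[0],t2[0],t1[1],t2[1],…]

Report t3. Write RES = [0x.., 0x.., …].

RES = [ 0x39  0x39  0xa5  0x39  0x9a  0xab  0xd5  0xa5 ]

→ t0 |39|ab|9a|b1|a5|d5|41|3f|
→ t1 |39|a5|9a|d5|a5|41|41|3f|
→ t2 |39|39|ab|a5|9a|9a|b1|d5|
→ t3 |39|39|a5|39|9a|ab|d5|a5|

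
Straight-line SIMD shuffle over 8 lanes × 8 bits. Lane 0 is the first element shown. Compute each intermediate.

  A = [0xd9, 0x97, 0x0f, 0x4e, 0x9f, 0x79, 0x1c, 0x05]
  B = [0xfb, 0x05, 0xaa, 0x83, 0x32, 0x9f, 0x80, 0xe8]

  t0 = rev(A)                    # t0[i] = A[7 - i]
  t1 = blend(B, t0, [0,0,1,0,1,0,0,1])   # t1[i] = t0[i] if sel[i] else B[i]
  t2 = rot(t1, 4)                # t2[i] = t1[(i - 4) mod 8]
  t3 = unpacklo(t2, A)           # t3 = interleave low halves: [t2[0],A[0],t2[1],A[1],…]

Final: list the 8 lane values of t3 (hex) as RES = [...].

RES = [0x4e, 0xd9, 0x9f, 0x97, 0x80, 0x0f, 0xd9, 0x4e]

→ t0 |05|1c|79|9f|4e|0f|97|d9|
→ t1 |fb|05|79|83|4e|9f|80|d9|
→ t2 |4e|9f|80|d9|fb|05|79|83|
→ t3 |4e|d9|9f|97|80|0f|d9|4e|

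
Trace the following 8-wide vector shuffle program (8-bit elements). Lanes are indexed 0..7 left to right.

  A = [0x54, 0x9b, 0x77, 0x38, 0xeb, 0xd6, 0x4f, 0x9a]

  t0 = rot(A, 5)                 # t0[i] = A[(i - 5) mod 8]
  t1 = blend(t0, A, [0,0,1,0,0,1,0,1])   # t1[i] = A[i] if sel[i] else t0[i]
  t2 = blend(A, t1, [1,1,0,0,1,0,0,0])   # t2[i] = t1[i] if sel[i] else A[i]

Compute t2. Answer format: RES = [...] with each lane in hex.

RES = [ 0x38  0xeb  0x77  0x38  0x9a  0xd6  0x4f  0x9a ]

  t0: 38 eb d6 4f 9a 54 9b 77
  t1: 38 eb 77 4f 9a d6 9b 9a
  t2: 38 eb 77 38 9a d6 4f 9a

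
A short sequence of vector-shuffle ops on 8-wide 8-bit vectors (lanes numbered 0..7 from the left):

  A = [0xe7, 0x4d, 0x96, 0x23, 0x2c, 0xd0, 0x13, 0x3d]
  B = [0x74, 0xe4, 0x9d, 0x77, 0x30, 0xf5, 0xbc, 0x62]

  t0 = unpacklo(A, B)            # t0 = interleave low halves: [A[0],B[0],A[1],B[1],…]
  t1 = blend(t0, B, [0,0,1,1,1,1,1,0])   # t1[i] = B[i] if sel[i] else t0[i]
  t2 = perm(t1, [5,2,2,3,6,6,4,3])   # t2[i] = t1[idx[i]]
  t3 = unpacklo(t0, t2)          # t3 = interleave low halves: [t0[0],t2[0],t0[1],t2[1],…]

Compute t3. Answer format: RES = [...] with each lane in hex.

RES = [ 0xe7  0xf5  0x74  0x9d  0x4d  0x9d  0xe4  0x77 ]

t0 = [0xe7, 0x74, 0x4d, 0xe4, 0x96, 0x9d, 0x23, 0x77]
t1 = [0xe7, 0x74, 0x9d, 0x77, 0x30, 0xf5, 0xbc, 0x77]
t2 = [0xf5, 0x9d, 0x9d, 0x77, 0xbc, 0xbc, 0x30, 0x77]
t3 = [0xe7, 0xf5, 0x74, 0x9d, 0x4d, 0x9d, 0xe4, 0x77]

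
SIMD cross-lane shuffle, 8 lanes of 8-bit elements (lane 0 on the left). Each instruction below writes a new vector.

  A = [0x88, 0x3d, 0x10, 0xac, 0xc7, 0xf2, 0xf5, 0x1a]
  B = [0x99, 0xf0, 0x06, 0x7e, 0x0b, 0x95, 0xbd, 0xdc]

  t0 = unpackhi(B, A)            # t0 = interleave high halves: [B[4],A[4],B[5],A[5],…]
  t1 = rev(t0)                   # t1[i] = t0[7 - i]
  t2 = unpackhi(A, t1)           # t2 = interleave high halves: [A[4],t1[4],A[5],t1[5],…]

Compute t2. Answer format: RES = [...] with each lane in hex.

  t0: 0b c7 95 f2 bd f5 dc 1a
  t1: 1a dc f5 bd f2 95 c7 0b
  t2: c7 f2 f2 95 f5 c7 1a 0b

RES = [0xc7, 0xf2, 0xf2, 0x95, 0xf5, 0xc7, 0x1a, 0x0b]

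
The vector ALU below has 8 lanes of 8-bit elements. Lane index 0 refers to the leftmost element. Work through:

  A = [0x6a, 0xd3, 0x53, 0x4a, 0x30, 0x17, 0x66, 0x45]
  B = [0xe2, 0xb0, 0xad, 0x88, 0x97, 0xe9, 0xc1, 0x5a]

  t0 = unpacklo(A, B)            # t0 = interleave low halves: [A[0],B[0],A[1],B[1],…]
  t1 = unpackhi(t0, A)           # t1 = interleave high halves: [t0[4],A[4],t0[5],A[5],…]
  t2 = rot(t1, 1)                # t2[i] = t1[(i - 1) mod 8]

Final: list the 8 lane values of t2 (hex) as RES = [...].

t0 = [0x6a, 0xe2, 0xd3, 0xb0, 0x53, 0xad, 0x4a, 0x88]
t1 = [0x53, 0x30, 0xad, 0x17, 0x4a, 0x66, 0x88, 0x45]
t2 = [0x45, 0x53, 0x30, 0xad, 0x17, 0x4a, 0x66, 0x88]

RES = [ 0x45  0x53  0x30  0xad  0x17  0x4a  0x66  0x88 ]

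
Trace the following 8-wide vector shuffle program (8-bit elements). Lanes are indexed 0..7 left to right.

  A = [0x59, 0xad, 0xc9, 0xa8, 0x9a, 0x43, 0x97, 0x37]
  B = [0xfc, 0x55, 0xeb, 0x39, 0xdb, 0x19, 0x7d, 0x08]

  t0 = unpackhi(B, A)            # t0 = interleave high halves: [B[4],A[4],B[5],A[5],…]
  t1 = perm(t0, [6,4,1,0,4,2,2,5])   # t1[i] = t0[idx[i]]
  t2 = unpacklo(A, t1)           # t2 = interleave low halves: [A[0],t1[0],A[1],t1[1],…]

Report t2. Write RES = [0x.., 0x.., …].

  t0: db 9a 19 43 7d 97 08 37
  t1: 08 7d 9a db 7d 19 19 97
  t2: 59 08 ad 7d c9 9a a8 db

RES = [0x59, 0x08, 0xad, 0x7d, 0xc9, 0x9a, 0xa8, 0xdb]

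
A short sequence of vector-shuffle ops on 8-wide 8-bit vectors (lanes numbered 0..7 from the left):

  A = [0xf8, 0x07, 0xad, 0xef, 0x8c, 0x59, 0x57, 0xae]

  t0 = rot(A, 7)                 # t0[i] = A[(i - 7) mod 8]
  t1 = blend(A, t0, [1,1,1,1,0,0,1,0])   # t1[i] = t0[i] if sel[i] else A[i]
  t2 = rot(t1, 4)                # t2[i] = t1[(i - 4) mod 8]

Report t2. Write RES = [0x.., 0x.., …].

t0 = [0x07, 0xad, 0xef, 0x8c, 0x59, 0x57, 0xae, 0xf8]
t1 = [0x07, 0xad, 0xef, 0x8c, 0x8c, 0x59, 0xae, 0xae]
t2 = [0x8c, 0x59, 0xae, 0xae, 0x07, 0xad, 0xef, 0x8c]

RES = [0x8c, 0x59, 0xae, 0xae, 0x07, 0xad, 0xef, 0x8c]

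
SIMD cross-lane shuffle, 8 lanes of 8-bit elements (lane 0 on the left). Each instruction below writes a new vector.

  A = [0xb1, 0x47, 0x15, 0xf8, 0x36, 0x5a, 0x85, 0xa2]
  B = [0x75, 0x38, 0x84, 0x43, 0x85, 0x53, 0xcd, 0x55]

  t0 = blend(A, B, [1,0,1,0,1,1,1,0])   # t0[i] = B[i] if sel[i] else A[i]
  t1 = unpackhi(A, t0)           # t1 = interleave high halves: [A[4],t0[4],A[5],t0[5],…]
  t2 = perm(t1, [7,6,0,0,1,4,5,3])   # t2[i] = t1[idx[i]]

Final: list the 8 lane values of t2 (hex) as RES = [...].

→ t0 |75|47|84|f8|85|53|cd|a2|
→ t1 |36|85|5a|53|85|cd|a2|a2|
→ t2 |a2|a2|36|36|85|85|cd|53|

RES = [ 0xa2  0xa2  0x36  0x36  0x85  0x85  0xcd  0x53 ]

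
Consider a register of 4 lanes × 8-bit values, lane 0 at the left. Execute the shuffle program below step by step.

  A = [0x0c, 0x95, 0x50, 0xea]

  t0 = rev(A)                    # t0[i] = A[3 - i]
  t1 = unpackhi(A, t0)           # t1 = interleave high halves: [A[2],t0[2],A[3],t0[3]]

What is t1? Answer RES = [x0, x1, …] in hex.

→ t0 |ea|50|95|0c|
→ t1 |50|95|ea|0c|

RES = [ 0x50  0x95  0xea  0x0c ]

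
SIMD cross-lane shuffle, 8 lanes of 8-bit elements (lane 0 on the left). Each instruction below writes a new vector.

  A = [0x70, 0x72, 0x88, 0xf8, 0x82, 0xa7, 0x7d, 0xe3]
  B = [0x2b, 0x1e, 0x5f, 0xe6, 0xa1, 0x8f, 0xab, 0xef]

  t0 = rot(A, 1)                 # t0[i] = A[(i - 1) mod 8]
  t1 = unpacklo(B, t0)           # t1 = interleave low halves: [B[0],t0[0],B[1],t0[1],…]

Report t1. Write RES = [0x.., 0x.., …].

RES = [0x2b, 0xe3, 0x1e, 0x70, 0x5f, 0x72, 0xe6, 0x88]

  t0: e3 70 72 88 f8 82 a7 7d
  t1: 2b e3 1e 70 5f 72 e6 88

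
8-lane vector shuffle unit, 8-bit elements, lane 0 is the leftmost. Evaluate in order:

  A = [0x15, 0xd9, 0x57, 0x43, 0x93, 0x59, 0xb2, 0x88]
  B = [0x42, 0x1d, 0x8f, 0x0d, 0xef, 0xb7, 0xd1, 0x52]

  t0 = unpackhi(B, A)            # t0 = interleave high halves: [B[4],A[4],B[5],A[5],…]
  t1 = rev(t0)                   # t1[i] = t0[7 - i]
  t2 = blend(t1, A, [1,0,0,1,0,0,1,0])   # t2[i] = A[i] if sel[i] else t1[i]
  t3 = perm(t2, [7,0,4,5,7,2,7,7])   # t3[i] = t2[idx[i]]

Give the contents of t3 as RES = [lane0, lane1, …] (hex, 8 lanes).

RES = [0xef, 0x15, 0x59, 0xb7, 0xef, 0xb2, 0xef, 0xef]

→ t0 |ef|93|b7|59|d1|b2|52|88|
→ t1 |88|52|b2|d1|59|b7|93|ef|
→ t2 |15|52|b2|43|59|b7|b2|ef|
→ t3 |ef|15|59|b7|ef|b2|ef|ef|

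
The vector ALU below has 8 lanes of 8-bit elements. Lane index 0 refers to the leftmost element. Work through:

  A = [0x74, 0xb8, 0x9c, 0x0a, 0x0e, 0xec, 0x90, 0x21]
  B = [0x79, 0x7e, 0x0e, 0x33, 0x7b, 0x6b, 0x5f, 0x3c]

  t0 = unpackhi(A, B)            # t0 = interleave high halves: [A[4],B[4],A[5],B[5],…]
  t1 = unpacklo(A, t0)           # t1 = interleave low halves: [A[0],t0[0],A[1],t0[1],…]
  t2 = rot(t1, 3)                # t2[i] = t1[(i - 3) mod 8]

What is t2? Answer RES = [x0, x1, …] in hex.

t0 = [0x0e, 0x7b, 0xec, 0x6b, 0x90, 0x5f, 0x21, 0x3c]
t1 = [0x74, 0x0e, 0xb8, 0x7b, 0x9c, 0xec, 0x0a, 0x6b]
t2 = [0xec, 0x0a, 0x6b, 0x74, 0x0e, 0xb8, 0x7b, 0x9c]

RES = [ 0xec  0x0a  0x6b  0x74  0x0e  0xb8  0x7b  0x9c ]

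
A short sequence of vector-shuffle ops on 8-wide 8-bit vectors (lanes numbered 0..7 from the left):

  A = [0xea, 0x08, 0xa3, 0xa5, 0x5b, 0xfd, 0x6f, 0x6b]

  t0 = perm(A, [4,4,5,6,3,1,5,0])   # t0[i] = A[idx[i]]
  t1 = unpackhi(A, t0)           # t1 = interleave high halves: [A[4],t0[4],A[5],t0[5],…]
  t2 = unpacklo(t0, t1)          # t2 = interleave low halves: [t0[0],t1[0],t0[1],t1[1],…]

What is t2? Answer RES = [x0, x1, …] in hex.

t0 = [0x5b, 0x5b, 0xfd, 0x6f, 0xa5, 0x08, 0xfd, 0xea]
t1 = [0x5b, 0xa5, 0xfd, 0x08, 0x6f, 0xfd, 0x6b, 0xea]
t2 = [0x5b, 0x5b, 0x5b, 0xa5, 0xfd, 0xfd, 0x6f, 0x08]

RES = [ 0x5b  0x5b  0x5b  0xa5  0xfd  0xfd  0x6f  0x08 ]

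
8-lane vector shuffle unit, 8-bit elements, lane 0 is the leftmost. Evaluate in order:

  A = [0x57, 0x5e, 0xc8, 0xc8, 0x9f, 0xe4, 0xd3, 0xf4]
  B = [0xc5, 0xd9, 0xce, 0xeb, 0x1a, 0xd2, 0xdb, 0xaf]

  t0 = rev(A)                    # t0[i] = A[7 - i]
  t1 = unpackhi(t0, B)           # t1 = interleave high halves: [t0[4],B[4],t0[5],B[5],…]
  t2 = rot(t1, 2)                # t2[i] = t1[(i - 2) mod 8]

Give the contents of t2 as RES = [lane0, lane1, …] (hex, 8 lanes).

  t0: f4 d3 e4 9f c8 c8 5e 57
  t1: c8 1a c8 d2 5e db 57 af
  t2: 57 af c8 1a c8 d2 5e db

RES = [0x57, 0xaf, 0xc8, 0x1a, 0xc8, 0xd2, 0x5e, 0xdb]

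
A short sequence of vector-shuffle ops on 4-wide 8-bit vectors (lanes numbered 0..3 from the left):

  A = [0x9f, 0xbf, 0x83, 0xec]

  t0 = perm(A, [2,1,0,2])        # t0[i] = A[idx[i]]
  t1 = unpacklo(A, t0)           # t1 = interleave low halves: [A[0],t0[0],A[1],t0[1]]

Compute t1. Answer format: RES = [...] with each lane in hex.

RES = [ 0x9f  0x83  0xbf  0xbf ]

  t0: 83 bf 9f 83
  t1: 9f 83 bf bf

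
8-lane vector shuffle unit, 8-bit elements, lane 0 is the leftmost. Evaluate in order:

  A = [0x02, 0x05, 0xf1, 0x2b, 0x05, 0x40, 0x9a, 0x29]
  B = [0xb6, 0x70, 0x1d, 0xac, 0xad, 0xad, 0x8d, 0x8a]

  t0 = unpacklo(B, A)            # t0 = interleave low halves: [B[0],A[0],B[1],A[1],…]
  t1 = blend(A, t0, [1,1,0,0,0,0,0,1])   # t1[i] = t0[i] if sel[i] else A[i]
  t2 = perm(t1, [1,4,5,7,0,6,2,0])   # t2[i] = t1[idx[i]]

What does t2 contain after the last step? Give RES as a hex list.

RES = [ 0x02  0x05  0x40  0x2b  0xb6  0x9a  0xf1  0xb6 ]

→ t0 |b6|02|70|05|1d|f1|ac|2b|
→ t1 |b6|02|f1|2b|05|40|9a|2b|
→ t2 |02|05|40|2b|b6|9a|f1|b6|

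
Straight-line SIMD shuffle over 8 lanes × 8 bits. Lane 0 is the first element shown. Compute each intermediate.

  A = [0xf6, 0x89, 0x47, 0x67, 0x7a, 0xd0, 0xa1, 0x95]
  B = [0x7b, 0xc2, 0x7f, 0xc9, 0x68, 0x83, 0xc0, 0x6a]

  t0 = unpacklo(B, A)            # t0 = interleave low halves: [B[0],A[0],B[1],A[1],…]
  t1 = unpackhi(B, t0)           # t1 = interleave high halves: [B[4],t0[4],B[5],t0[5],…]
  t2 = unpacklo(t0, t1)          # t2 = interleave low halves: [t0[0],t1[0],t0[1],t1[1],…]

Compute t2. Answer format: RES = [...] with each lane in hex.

RES = [0x7b, 0x68, 0xf6, 0x7f, 0xc2, 0x83, 0x89, 0x47]

  t0: 7b f6 c2 89 7f 47 c9 67
  t1: 68 7f 83 47 c0 c9 6a 67
  t2: 7b 68 f6 7f c2 83 89 47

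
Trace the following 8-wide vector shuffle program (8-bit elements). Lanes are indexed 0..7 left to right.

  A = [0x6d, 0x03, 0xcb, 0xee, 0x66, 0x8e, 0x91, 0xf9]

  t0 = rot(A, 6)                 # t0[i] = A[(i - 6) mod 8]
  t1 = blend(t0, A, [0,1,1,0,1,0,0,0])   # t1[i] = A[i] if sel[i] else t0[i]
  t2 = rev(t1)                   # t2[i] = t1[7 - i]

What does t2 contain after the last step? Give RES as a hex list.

RES = [ 0x03  0x6d  0xf9  0x66  0x8e  0xcb  0x03  0xcb ]

t0 = [0xcb, 0xee, 0x66, 0x8e, 0x91, 0xf9, 0x6d, 0x03]
t1 = [0xcb, 0x03, 0xcb, 0x8e, 0x66, 0xf9, 0x6d, 0x03]
t2 = [0x03, 0x6d, 0xf9, 0x66, 0x8e, 0xcb, 0x03, 0xcb]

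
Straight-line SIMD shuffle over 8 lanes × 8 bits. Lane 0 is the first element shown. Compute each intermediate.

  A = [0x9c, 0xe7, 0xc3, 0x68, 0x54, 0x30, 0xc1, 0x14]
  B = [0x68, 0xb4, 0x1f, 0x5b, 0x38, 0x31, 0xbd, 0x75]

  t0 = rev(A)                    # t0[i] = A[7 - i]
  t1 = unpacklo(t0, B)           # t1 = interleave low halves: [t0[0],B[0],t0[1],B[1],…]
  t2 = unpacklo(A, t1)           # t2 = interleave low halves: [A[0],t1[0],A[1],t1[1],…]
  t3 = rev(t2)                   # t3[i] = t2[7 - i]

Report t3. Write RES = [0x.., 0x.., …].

→ t0 |14|c1|30|54|68|c3|e7|9c|
→ t1 |14|68|c1|b4|30|1f|54|5b|
→ t2 |9c|14|e7|68|c3|c1|68|b4|
→ t3 |b4|68|c1|c3|68|e7|14|9c|

RES = [0xb4, 0x68, 0xc1, 0xc3, 0x68, 0xe7, 0x14, 0x9c]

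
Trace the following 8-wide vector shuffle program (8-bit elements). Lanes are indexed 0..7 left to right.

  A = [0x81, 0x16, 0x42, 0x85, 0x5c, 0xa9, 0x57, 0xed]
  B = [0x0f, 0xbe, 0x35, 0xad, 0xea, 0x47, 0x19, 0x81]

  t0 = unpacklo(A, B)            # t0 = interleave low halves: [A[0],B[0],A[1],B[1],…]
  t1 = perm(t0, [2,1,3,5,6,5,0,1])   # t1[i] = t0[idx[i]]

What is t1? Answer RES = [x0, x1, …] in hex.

RES = [ 0x16  0x0f  0xbe  0x35  0x85  0x35  0x81  0x0f ]

→ t0 |81|0f|16|be|42|35|85|ad|
→ t1 |16|0f|be|35|85|35|81|0f|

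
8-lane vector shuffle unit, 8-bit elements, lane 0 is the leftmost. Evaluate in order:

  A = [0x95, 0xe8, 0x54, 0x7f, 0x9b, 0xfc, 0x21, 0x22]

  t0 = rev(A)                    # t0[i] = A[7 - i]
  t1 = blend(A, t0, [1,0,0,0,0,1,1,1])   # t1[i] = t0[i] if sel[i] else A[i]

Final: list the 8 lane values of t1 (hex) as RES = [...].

  t0: 22 21 fc 9b 7f 54 e8 95
  t1: 22 e8 54 7f 9b 54 e8 95

RES = [ 0x22  0xe8  0x54  0x7f  0x9b  0x54  0xe8  0x95 ]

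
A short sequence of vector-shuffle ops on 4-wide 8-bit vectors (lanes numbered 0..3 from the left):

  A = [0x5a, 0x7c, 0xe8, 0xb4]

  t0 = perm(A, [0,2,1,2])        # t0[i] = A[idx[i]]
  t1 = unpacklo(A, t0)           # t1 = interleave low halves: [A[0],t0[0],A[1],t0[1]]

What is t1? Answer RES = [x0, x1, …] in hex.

RES = [ 0x5a  0x5a  0x7c  0xe8 ]

  t0: 5a e8 7c e8
  t1: 5a 5a 7c e8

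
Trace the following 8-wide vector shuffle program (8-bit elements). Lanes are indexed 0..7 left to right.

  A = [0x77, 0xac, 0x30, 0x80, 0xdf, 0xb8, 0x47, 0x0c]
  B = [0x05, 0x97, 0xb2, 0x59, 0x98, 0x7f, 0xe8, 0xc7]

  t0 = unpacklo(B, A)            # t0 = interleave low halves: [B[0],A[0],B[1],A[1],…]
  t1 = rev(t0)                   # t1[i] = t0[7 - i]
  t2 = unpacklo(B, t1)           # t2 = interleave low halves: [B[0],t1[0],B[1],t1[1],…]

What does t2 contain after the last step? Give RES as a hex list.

→ t0 |05|77|97|ac|b2|30|59|80|
→ t1 |80|59|30|b2|ac|97|77|05|
→ t2 |05|80|97|59|b2|30|59|b2|

RES = [0x05, 0x80, 0x97, 0x59, 0xb2, 0x30, 0x59, 0xb2]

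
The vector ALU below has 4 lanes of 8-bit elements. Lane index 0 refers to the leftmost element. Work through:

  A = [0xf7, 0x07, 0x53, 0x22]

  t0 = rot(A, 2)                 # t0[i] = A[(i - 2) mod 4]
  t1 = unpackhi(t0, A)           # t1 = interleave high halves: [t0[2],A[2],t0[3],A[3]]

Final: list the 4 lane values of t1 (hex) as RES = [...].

→ t0 |53|22|f7|07|
→ t1 |f7|53|07|22|

RES = [0xf7, 0x53, 0x07, 0x22]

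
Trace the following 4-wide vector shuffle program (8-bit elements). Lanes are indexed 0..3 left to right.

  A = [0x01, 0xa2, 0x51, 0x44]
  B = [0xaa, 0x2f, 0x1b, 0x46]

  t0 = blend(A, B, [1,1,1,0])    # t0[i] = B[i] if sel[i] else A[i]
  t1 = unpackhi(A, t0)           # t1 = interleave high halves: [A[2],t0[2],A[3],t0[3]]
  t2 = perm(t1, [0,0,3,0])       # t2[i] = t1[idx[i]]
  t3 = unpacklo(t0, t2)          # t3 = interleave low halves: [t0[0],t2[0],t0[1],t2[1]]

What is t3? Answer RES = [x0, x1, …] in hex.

RES = [0xaa, 0x51, 0x2f, 0x51]

  t0: aa 2f 1b 44
  t1: 51 1b 44 44
  t2: 51 51 44 51
  t3: aa 51 2f 51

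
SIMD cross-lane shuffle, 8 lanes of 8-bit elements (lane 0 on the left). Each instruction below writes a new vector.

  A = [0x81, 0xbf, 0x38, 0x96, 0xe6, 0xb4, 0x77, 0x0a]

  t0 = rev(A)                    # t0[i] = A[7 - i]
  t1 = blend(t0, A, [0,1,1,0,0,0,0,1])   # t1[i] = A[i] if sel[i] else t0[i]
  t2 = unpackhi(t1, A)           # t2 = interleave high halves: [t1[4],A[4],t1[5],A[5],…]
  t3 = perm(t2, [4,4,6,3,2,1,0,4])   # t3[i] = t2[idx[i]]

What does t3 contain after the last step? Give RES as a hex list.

RES = [ 0xbf  0xbf  0x0a  0xb4  0x38  0xe6  0x96  0xbf ]

→ t0 |0a|77|b4|e6|96|38|bf|81|
→ t1 |0a|bf|38|e6|96|38|bf|0a|
→ t2 |96|e6|38|b4|bf|77|0a|0a|
→ t3 |bf|bf|0a|b4|38|e6|96|bf|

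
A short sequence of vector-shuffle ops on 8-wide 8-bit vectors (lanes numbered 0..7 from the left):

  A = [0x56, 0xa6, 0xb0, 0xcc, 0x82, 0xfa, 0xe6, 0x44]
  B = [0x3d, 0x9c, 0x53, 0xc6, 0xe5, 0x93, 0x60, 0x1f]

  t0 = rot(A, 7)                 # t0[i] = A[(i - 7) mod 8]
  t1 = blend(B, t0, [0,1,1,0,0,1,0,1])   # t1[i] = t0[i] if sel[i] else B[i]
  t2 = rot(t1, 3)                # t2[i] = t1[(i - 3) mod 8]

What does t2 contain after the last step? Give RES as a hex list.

RES = [0xe6, 0x60, 0x56, 0x3d, 0xb0, 0xcc, 0xc6, 0xe5]

  t0: a6 b0 cc 82 fa e6 44 56
  t1: 3d b0 cc c6 e5 e6 60 56
  t2: e6 60 56 3d b0 cc c6 e5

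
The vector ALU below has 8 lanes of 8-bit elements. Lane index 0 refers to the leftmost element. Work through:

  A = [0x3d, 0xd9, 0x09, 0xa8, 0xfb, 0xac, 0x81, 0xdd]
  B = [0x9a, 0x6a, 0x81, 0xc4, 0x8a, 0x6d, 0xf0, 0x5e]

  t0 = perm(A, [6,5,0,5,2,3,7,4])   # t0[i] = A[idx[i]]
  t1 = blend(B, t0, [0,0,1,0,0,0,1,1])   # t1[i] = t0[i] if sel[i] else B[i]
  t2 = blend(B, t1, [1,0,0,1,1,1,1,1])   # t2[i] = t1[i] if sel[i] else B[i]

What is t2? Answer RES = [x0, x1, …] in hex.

RES = [0x9a, 0x6a, 0x81, 0xc4, 0x8a, 0x6d, 0xdd, 0xfb]

t0 = [0x81, 0xac, 0x3d, 0xac, 0x09, 0xa8, 0xdd, 0xfb]
t1 = [0x9a, 0x6a, 0x3d, 0xc4, 0x8a, 0x6d, 0xdd, 0xfb]
t2 = [0x9a, 0x6a, 0x81, 0xc4, 0x8a, 0x6d, 0xdd, 0xfb]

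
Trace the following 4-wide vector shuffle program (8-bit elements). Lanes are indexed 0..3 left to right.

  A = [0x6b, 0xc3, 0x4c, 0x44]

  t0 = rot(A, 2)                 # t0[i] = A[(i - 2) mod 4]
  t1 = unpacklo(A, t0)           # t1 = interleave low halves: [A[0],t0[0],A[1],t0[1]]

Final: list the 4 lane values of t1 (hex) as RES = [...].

RES = [0x6b, 0x4c, 0xc3, 0x44]

t0 = [0x4c, 0x44, 0x6b, 0xc3]
t1 = [0x6b, 0x4c, 0xc3, 0x44]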